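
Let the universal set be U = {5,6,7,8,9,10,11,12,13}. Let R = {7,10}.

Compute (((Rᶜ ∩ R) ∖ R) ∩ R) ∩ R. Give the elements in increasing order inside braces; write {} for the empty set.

Rᶜ = {5,6,8,9,11,12,13}
Rᶜ ∩ R = {}
(Rᶜ ∩ R) ∖ R = {}
((Rᶜ ∩ R) ∖ R) ∩ R = {}
(((Rᶜ ∩ R) ∖ R) ∩ R) ∩ R = {}

{}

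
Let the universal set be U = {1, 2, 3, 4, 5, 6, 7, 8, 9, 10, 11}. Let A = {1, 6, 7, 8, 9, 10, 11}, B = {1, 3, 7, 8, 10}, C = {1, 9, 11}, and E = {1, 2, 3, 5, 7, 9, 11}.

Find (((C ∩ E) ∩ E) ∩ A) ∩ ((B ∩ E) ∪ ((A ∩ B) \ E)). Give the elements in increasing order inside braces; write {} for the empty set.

C ∩ E = {1, 9, 11}
(C ∩ E) ∩ E = {1, 9, 11}
((C ∩ E) ∩ E) ∩ A = {1, 9, 11}
B ∩ E = {1, 3, 7}
A ∩ B = {1, 7, 8, 10}
(A ∩ B) \ E = {8, 10}
(B ∩ E) ∪ ((A ∩ B) \ E) = {1, 3, 7, 8, 10}
(((C ∩ E) ∩ E) ∩ A) ∩ ((B ∩ E) ∪ ((A ∩ B) \ E)) = {1}

{1}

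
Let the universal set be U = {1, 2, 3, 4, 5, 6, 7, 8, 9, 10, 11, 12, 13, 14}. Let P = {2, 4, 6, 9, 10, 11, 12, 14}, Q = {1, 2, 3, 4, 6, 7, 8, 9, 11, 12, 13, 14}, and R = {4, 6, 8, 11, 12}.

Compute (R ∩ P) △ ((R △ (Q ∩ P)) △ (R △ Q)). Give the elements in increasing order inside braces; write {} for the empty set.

R ∩ P = {4, 6, 11, 12}
Q ∩ P = {2, 4, 6, 9, 11, 12, 14}
R △ (Q ∩ P) = {2, 8, 9, 14}
R △ Q = {1, 2, 3, 7, 9, 13, 14}
(R △ (Q ∩ P)) △ (R △ Q) = {1, 3, 7, 8, 13}
(R ∩ P) △ ((R △ (Q ∩ P)) △ (R △ Q)) = {1, 3, 4, 6, 7, 8, 11, 12, 13}

{1, 3, 4, 6, 7, 8, 11, 12, 13}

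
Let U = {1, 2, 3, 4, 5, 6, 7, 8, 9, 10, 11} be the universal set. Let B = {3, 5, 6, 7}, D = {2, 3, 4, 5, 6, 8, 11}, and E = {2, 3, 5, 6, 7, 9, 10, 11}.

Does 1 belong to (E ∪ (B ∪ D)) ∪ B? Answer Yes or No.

No

1 ∉ B and 1 ∉ D, so 1 ∉ B ∪ D
1 ∉ E and 1 ∉ (B ∪ D), so 1 ∉ E ∪ (B ∪ D)
1 ∉ (E ∪ (B ∪ D)) and 1 ∉ B, so 1 ∉ (E ∪ (B ∪ D)) ∪ B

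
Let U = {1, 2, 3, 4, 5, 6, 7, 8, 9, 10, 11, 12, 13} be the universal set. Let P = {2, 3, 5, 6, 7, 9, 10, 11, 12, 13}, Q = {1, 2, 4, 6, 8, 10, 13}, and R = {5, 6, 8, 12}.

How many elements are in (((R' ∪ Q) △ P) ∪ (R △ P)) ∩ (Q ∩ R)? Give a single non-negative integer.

R' = {1, 2, 3, 4, 7, 9, 10, 11, 13}
R' ∪ Q = {1, 2, 3, 4, 6, 7, 8, 9, 10, 11, 13}
(R' ∪ Q) △ P = {1, 4, 5, 8, 12}
R △ P = {2, 3, 7, 8, 9, 10, 11, 13}
((R' ∪ Q) △ P) ∪ (R △ P) = {1, 2, 3, 4, 5, 7, 8, 9, 10, 11, 12, 13}
Q ∩ R = {6, 8}
(((R' ∪ Q) △ P) ∪ (R △ P)) ∩ (Q ∩ R) = {8}
|(((R' ∪ Q) △ P) ∪ (R △ P)) ∩ (Q ∩ R)| = 1

1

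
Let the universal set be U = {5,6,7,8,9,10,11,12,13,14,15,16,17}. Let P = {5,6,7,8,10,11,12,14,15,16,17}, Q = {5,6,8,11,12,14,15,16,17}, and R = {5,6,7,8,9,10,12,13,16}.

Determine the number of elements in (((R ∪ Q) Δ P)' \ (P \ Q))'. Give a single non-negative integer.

R ∪ Q = {5,6,7,8,9,10,11,12,13,14,15,16,17}
(R ∪ Q) Δ P = {9,13}
((R ∪ Q) Δ P)' = {5,6,7,8,10,11,12,14,15,16,17}
P \ Q = {7,10}
((R ∪ Q) Δ P)' \ (P \ Q) = {5,6,8,11,12,14,15,16,17}
(((R ∪ Q) Δ P)' \ (P \ Q))' = {7,9,10,13}
|(((R ∪ Q) Δ P)' \ (P \ Q))'| = 4

4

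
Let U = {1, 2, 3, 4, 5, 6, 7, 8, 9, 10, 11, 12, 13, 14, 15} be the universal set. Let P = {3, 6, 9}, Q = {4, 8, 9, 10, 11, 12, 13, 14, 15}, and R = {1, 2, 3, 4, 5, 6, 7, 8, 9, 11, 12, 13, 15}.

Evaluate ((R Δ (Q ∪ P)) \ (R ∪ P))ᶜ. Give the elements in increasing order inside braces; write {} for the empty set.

{1, 2, 3, 4, 5, 6, 7, 8, 9, 11, 12, 13, 15}

Q ∪ P = {3, 4, 6, 8, 9, 10, 11, 12, 13, 14, 15}
R Δ (Q ∪ P) = {1, 2, 5, 7, 10, 14}
R ∪ P = {1, 2, 3, 4, 5, 6, 7, 8, 9, 11, 12, 13, 15}
(R Δ (Q ∪ P)) \ (R ∪ P) = {10, 14}
((R Δ (Q ∪ P)) \ (R ∪ P))ᶜ = {1, 2, 3, 4, 5, 6, 7, 8, 9, 11, 12, 13, 15}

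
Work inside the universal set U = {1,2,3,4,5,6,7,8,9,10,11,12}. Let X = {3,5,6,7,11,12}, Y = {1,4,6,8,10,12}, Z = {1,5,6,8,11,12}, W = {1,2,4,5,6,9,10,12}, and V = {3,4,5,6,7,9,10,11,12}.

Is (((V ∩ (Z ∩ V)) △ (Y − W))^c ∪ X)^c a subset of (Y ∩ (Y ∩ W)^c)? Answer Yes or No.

Yes

Z ∩ V = {5,6,11,12}
V ∩ (Z ∩ V) = {5,6,11,12}
Y − W = {8}
(V ∩ (Z ∩ V)) △ (Y − W) = {5,6,8,11,12}
((V ∩ (Z ∩ V)) △ (Y − W))^c = {1,2,3,4,7,9,10}
((V ∩ (Z ∩ V)) △ (Y − W))^c ∪ X = {1,2,3,4,5,6,7,9,10,11,12}
(((V ∩ (Z ∩ V)) △ (Y − W))^c ∪ X)^c = {8}
Y ∩ W = {1,4,6,10,12}
(Y ∩ W)^c = {2,3,5,7,8,9,11}
Y ∩ (Y ∩ W)^c = {8}
Every element of {8} is in {8}, so (((V ∩ (Z ∩ V)) △ (Y − W))^c ∪ X)^c ⊆ Y ∩ (Y ∩ W)^c.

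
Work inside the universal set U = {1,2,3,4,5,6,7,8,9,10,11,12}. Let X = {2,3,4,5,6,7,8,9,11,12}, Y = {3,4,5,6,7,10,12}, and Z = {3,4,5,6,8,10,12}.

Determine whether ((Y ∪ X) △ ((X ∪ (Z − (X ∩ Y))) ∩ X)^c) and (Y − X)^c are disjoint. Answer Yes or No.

No

Y ∪ X = {2,3,4,5,6,7,8,9,10,11,12}
X ∩ Y = {3,4,5,6,7,12}
Z − (X ∩ Y) = {8,10}
X ∪ (Z − (X ∩ Y)) = {2,3,4,5,6,7,8,9,10,11,12}
(X ∪ (Z − (X ∩ Y))) ∩ X = {2,3,4,5,6,7,8,9,11,12}
((X ∪ (Z − (X ∩ Y))) ∩ X)^c = {1,10}
(Y ∪ X) △ ((X ∪ (Z − (X ∩ Y))) ∩ X)^c = {1,2,3,4,5,6,7,8,9,11,12}
Y − X = {10}
(Y − X)^c = {1,2,3,4,5,6,7,8,9,11,12}
1 lies in both, so they are not disjoint.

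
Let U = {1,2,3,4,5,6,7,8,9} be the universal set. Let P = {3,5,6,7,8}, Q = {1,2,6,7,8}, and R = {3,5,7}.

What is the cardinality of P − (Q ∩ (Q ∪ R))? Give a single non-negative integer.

Q ∪ R = {1,2,3,5,6,7,8}
Q ∩ (Q ∪ R) = {1,2,6,7,8}
P − (Q ∩ (Q ∪ R)) = {3,5}
|P − (Q ∩ (Q ∪ R))| = 2

2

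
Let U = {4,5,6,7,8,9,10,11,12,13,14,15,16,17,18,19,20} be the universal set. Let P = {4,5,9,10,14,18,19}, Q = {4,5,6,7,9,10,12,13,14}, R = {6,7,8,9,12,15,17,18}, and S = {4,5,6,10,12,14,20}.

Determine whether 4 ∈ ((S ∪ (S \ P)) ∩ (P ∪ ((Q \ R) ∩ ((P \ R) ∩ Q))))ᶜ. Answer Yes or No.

4 ∈ S and 4 ∈ P, so 4 ∉ S \ P
4 ∈ S and 4 ∉ (S \ P), so 4 ∈ S ∪ (S \ P)
4 ∈ Q and 4 ∉ R, so 4 ∈ Q \ R
4 ∈ P and 4 ∉ R, so 4 ∈ P \ R
4 ∈ (P \ R) and 4 ∈ Q, so 4 ∈ (P \ R) ∩ Q
4 ∈ (Q \ R) and 4 ∈ ((P \ R) ∩ Q), so 4 ∈ (Q \ R) ∩ ((P \ R) ∩ Q)
4 ∈ P and 4 ∈ ((Q \ R) ∩ ((P \ R) ∩ Q)), so 4 ∈ P ∪ ((Q \ R) ∩ ((P \ R) ∩ Q))
4 ∈ (S ∪ (S \ P)) and 4 ∈ (P ∪ ((Q \ R) ∩ ((P \ R) ∩ Q))), so 4 ∈ (S ∪ (S \ P)) ∩ (P ∪ ((Q \ R) ∩ ((P \ R) ∩ Q)))
4 ∉ ((S ∪ (S \ P)) ∩ (P ∪ ((Q \ R) ∩ ((P \ R) ∩ Q))))ᶜ since 4 ∈ ((S ∪ (S \ P)) ∩ (P ∪ ((Q \ R) ∩ ((P \ R) ∩ Q))))

No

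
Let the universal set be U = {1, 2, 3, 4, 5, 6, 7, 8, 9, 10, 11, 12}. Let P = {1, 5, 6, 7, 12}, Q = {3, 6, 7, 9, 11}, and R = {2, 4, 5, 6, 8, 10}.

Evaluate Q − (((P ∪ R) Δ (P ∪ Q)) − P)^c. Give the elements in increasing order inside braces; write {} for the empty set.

{3, 9, 11}

P ∪ R = {1, 2, 4, 5, 6, 7, 8, 10, 12}
P ∪ Q = {1, 3, 5, 6, 7, 9, 11, 12}
(P ∪ R) Δ (P ∪ Q) = {2, 3, 4, 8, 9, 10, 11}
((P ∪ R) Δ (P ∪ Q)) − P = {2, 3, 4, 8, 9, 10, 11}
(((P ∪ R) Δ (P ∪ Q)) − P)^c = {1, 5, 6, 7, 12}
Q − (((P ∪ R) Δ (P ∪ Q)) − P)^c = {3, 9, 11}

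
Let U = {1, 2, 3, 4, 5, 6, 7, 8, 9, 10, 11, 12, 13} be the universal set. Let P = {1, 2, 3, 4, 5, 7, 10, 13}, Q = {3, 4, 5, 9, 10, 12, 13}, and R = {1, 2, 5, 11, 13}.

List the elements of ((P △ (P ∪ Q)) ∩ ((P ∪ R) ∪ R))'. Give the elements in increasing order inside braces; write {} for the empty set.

{1, 2, 3, 4, 5, 6, 7, 8, 9, 10, 11, 12, 13}

P ∪ Q = {1, 2, 3, 4, 5, 7, 9, 10, 12, 13}
P △ (P ∪ Q) = {9, 12}
P ∪ R = {1, 2, 3, 4, 5, 7, 10, 11, 13}
(P ∪ R) ∪ R = {1, 2, 3, 4, 5, 7, 10, 11, 13}
(P △ (P ∪ Q)) ∩ ((P ∪ R) ∪ R) = {}
((P △ (P ∪ Q)) ∩ ((P ∪ R) ∪ R))' = {1, 2, 3, 4, 5, 6, 7, 8, 9, 10, 11, 12, 13}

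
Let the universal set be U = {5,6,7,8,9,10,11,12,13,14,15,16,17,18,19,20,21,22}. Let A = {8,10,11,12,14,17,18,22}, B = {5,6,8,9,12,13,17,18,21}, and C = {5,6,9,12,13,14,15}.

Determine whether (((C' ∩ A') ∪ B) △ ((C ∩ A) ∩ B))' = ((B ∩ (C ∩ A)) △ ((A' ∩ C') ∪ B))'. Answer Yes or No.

C' = {7,8,10,11,16,17,18,19,20,21,22}
A' = {5,6,7,9,13,15,16,19,20,21}
C' ∩ A' = {7,16,19,20,21}
(C' ∩ A') ∪ B = {5,6,7,8,9,12,13,16,17,18,19,20,21}
C ∩ A = {12,14}
(C ∩ A) ∩ B = {12}
((C' ∩ A') ∪ B) △ ((C ∩ A) ∩ B) = {5,6,7,8,9,13,16,17,18,19,20,21}
(((C' ∩ A') ∪ B) △ ((C ∩ A) ∩ B))' = {10,11,12,14,15,22}
B ∩ (C ∩ A) = {12}
A' ∩ C' = {7,16,19,20,21}
(A' ∩ C') ∪ B = {5,6,7,8,9,12,13,16,17,18,19,20,21}
(B ∩ (C ∩ A)) △ ((A' ∩ C') ∪ B) = {5,6,7,8,9,13,16,17,18,19,20,21}
((B ∩ (C ∩ A)) △ ((A' ∩ C') ∪ B))' = {10,11,12,14,15,22}
Both equal {10,11,12,14,15,22}, so (((C' ∩ A') ∪ B) △ ((C ∩ A) ∩ B))' = ((B ∩ (C ∩ A)) △ ((A' ∩ C') ∪ B))'.

Yes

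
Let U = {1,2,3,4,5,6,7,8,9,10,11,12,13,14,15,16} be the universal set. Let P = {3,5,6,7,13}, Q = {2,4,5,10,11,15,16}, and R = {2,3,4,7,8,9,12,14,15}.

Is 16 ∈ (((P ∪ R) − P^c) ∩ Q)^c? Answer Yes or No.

Yes

16 ∉ P and 16 ∉ R, so 16 ∉ P ∪ R
16 ∉ P, so 16 ∈ P^c
16 ∉ (P ∪ R) and 16 ∈ P^c, so 16 ∉ (P ∪ R) − P^c
16 ∉ ((P ∪ R) − P^c) and 16 ∈ Q, so 16 ∉ ((P ∪ R) − P^c) ∩ Q
16 ∈ (((P ∪ R) − P^c) ∩ Q)^c since 16 ∉ (((P ∪ R) − P^c) ∩ Q)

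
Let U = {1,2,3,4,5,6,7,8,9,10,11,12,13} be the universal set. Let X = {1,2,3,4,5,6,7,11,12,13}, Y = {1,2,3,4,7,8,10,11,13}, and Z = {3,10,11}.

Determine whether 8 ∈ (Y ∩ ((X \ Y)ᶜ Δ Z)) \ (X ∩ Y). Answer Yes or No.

Yes

8 ∉ X and 8 ∈ Y, so 8 ∉ X \ Y
8 ∈ (X \ Y)ᶜ since 8 ∉ (X \ Y)
8 ∈ (X \ Y)ᶜ and 8 ∉ Z, so 8 ∈ (X \ Y)ᶜ Δ Z
8 ∈ Y and 8 ∈ ((X \ Y)ᶜ Δ Z), so 8 ∈ Y ∩ ((X \ Y)ᶜ Δ Z)
8 ∉ X and 8 ∈ Y, so 8 ∉ X ∩ Y
8 ∈ (Y ∩ ((X \ Y)ᶜ Δ Z)) and 8 ∉ (X ∩ Y), so 8 ∈ (Y ∩ ((X \ Y)ᶜ Δ Z)) \ (X ∩ Y)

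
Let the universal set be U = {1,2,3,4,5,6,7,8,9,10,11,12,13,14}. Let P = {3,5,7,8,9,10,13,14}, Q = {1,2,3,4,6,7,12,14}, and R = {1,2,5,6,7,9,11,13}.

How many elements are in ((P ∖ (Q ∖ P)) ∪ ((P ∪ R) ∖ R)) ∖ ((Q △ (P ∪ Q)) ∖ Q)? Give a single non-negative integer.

3

Q ∖ P = {1,2,4,6,12}
P ∖ (Q ∖ P) = {3,5,7,8,9,10,13,14}
P ∪ R = {1,2,3,5,6,7,8,9,10,11,13,14}
(P ∪ R) ∖ R = {3,8,10,14}
(P ∖ (Q ∖ P)) ∪ ((P ∪ R) ∖ R) = {3,5,7,8,9,10,13,14}
P ∪ Q = {1,2,3,4,5,6,7,8,9,10,12,13,14}
Q △ (P ∪ Q) = {5,8,9,10,13}
(Q △ (P ∪ Q)) ∖ Q = {5,8,9,10,13}
((P ∖ (Q ∖ P)) ∪ ((P ∪ R) ∖ R)) ∖ ((Q △ (P ∪ Q)) ∖ Q) = {3,7,14}
|((P ∖ (Q ∖ P)) ∪ ((P ∪ R) ∖ R)) ∖ ((Q △ (P ∪ Q)) ∖ Q)| = 3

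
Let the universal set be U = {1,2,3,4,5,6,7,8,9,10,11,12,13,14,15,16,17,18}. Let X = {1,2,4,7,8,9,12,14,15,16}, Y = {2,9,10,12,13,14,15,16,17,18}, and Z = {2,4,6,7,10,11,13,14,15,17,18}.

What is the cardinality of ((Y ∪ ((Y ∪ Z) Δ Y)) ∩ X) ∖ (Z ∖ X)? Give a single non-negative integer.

Y ∪ Z = {2,4,6,7,9,10,11,12,13,14,15,16,17,18}
(Y ∪ Z) Δ Y = {4,6,7,11}
Y ∪ ((Y ∪ Z) Δ Y) = {2,4,6,7,9,10,11,12,13,14,15,16,17,18}
(Y ∪ ((Y ∪ Z) Δ Y)) ∩ X = {2,4,7,9,12,14,15,16}
Z ∖ X = {6,10,11,13,17,18}
((Y ∪ ((Y ∪ Z) Δ Y)) ∩ X) ∖ (Z ∖ X) = {2,4,7,9,12,14,15,16}
|((Y ∪ ((Y ∪ Z) Δ Y)) ∩ X) ∖ (Z ∖ X)| = 8

8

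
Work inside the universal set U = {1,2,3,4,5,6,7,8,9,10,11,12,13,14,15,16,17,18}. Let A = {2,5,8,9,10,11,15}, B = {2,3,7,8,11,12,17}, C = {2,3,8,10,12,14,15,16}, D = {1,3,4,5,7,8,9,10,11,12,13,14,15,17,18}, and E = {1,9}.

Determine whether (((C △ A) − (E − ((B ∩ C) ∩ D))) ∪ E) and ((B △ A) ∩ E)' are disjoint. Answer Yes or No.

C △ A = {3,5,9,11,12,14,16}
B ∩ C = {2,3,8,12}
(B ∩ C) ∩ D = {3,8,12}
E − ((B ∩ C) ∩ D) = {1,9}
(C △ A) − (E − ((B ∩ C) ∩ D)) = {3,5,11,12,14,16}
((C △ A) − (E − ((B ∩ C) ∩ D))) ∪ E = {1,3,5,9,11,12,14,16}
B △ A = {3,5,7,9,10,12,15,17}
(B △ A) ∩ E = {9}
((B △ A) ∩ E)' = {1,2,3,4,5,6,7,8,10,11,12,13,14,15,16,17,18}
1 lies in both, so they are not disjoint.

No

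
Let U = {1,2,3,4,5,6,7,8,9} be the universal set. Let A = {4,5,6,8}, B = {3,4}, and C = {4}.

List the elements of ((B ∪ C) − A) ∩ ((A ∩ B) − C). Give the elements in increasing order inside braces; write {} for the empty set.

{}

B ∪ C = {3,4}
(B ∪ C) − A = {3}
A ∩ B = {4}
(A ∩ B) − C = {}
((B ∪ C) − A) ∩ ((A ∩ B) − C) = {}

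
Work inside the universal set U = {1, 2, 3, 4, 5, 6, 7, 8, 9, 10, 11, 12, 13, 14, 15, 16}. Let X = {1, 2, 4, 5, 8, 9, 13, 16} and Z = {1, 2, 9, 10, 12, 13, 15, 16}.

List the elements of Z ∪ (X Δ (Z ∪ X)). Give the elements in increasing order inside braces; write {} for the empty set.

{1, 2, 9, 10, 12, 13, 15, 16}

Z ∪ X = {1, 2, 4, 5, 8, 9, 10, 12, 13, 15, 16}
X Δ (Z ∪ X) = {10, 12, 15}
Z ∪ (X Δ (Z ∪ X)) = {1, 2, 9, 10, 12, 13, 15, 16}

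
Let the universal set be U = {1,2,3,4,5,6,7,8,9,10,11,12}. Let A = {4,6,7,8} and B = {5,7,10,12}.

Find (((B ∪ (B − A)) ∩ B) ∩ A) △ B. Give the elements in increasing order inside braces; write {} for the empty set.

B − A = {5,10,12}
B ∪ (B − A) = {5,7,10,12}
(B ∪ (B − A)) ∩ B = {5,7,10,12}
((B ∪ (B − A)) ∩ B) ∩ A = {7}
(((B ∪ (B − A)) ∩ B) ∩ A) △ B = {5,10,12}

{5,10,12}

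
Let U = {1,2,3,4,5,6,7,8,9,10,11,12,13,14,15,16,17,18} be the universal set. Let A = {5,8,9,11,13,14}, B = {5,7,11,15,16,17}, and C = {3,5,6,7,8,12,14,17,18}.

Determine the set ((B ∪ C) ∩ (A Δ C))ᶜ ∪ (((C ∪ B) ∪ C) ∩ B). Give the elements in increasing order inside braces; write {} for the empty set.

{1,2,4,5,7,8,9,10,11,13,14,15,16,17}

B ∪ C = {3,5,6,7,8,11,12,14,15,16,17,18}
A Δ C = {3,6,7,9,11,12,13,17,18}
(B ∪ C) ∩ (A Δ C) = {3,6,7,11,12,17,18}
((B ∪ C) ∩ (A Δ C))ᶜ = {1,2,4,5,8,9,10,13,14,15,16}
C ∪ B = {3,5,6,7,8,11,12,14,15,16,17,18}
(C ∪ B) ∪ C = {3,5,6,7,8,11,12,14,15,16,17,18}
((C ∪ B) ∪ C) ∩ B = {5,7,11,15,16,17}
((B ∪ C) ∩ (A Δ C))ᶜ ∪ (((C ∪ B) ∪ C) ∩ B) = {1,2,4,5,7,8,9,10,11,13,14,15,16,17}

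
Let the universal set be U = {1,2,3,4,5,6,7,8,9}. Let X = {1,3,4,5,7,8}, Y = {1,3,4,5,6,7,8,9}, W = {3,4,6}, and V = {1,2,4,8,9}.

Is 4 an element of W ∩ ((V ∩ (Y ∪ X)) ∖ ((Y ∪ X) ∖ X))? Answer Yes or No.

4 ∈ Y and 4 ∈ X, so 4 ∈ Y ∪ X
4 ∈ V and 4 ∈ (Y ∪ X), so 4 ∈ V ∩ (Y ∪ X)
4 ∈ Y and 4 ∈ X, so 4 ∈ Y ∪ X
4 ∈ (Y ∪ X) and 4 ∈ X, so 4 ∉ (Y ∪ X) ∖ X
4 ∈ (V ∩ (Y ∪ X)) and 4 ∉ ((Y ∪ X) ∖ X), so 4 ∈ (V ∩ (Y ∪ X)) ∖ ((Y ∪ X) ∖ X)
4 ∈ W and 4 ∈ ((V ∩ (Y ∪ X)) ∖ ((Y ∪ X) ∖ X)), so 4 ∈ W ∩ ((V ∩ (Y ∪ X)) ∖ ((Y ∪ X) ∖ X))

Yes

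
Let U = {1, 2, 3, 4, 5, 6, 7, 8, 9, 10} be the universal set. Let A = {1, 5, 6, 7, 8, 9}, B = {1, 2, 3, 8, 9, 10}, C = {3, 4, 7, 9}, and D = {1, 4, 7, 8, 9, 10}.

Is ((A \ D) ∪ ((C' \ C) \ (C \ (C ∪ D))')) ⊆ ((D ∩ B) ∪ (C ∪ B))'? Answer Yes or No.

A \ D = {5, 6}
C' = {1, 2, 5, 6, 8, 10}
C' \ C = {1, 2, 5, 6, 8, 10}
C ∪ D = {1, 3, 4, 7, 8, 9, 10}
C \ (C ∪ D) = {}
(C \ (C ∪ D))' = {1, 2, 3, 4, 5, 6, 7, 8, 9, 10}
(C' \ C) \ (C \ (C ∪ D))' = {}
(A \ D) ∪ ((C' \ C) \ (C \ (C ∪ D))') = {5, 6}
D ∩ B = {1, 8, 9, 10}
C ∪ B = {1, 2, 3, 4, 7, 8, 9, 10}
(D ∩ B) ∪ (C ∪ B) = {1, 2, 3, 4, 7, 8, 9, 10}
((D ∩ B) ∪ (C ∪ B))' = {5, 6}
Every element of {5, 6} is in {5, 6}, so (A \ D) ∪ ((C' \ C) \ (C \ (C ∪ D))') ⊆ ((D ∩ B) ∪ (C ∪ B))'.

Yes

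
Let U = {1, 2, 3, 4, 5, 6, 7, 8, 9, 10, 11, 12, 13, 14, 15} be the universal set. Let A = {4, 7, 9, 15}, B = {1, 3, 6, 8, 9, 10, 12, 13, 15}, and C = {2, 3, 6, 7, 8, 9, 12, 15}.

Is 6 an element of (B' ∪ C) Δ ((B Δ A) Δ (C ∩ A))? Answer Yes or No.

6 ∈ B, so 6 ∉ B'
6 ∉ B' and 6 ∈ C, so 6 ∈ B' ∪ C
6 ∈ B and 6 ∉ A, so 6 ∈ B Δ A
6 ∈ C and 6 ∉ A, so 6 ∉ C ∩ A
6 ∈ (B Δ A) and 6 ∉ (C ∩ A), so 6 ∈ (B Δ A) Δ (C ∩ A)
6 ∈ (B' ∪ C) and 6 ∈ ((B Δ A) Δ (C ∩ A)), so 6 ∉ (B' ∪ C) Δ ((B Δ A) Δ (C ∩ A))

No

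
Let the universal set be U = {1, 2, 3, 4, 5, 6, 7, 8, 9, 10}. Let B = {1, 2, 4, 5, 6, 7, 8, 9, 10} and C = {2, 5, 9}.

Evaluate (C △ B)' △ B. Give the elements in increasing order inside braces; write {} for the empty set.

{1, 3, 4, 6, 7, 8, 10}

C △ B = {1, 4, 6, 7, 8, 10}
(C △ B)' = {2, 3, 5, 9}
(C △ B)' △ B = {1, 3, 4, 6, 7, 8, 10}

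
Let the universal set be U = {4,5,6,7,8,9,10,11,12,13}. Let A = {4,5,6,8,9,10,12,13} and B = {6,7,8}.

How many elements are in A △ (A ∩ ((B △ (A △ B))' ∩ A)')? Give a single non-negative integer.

A △ B = {4,5,7,9,10,12,13}
B △ (A △ B) = {4,5,6,8,9,10,12,13}
(B △ (A △ B))' = {7,11}
(B △ (A △ B))' ∩ A = {}
((B △ (A △ B))' ∩ A)' = {4,5,6,7,8,9,10,11,12,13}
A ∩ ((B △ (A △ B))' ∩ A)' = {4,5,6,8,9,10,12,13}
A △ (A ∩ ((B △ (A △ B))' ∩ A)') = {}
|A △ (A ∩ ((B △ (A △ B))' ∩ A)')| = 0

0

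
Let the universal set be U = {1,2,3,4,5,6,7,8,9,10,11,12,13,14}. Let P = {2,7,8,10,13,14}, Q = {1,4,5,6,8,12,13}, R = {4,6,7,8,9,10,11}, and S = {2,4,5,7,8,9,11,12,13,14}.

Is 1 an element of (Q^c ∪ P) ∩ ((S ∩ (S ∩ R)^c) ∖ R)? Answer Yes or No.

No

1 ∈ Q, so 1 ∉ Q^c
1 ∉ Q^c and 1 ∉ P, so 1 ∉ Q^c ∪ P
1 ∉ S and 1 ∉ R, so 1 ∉ S ∩ R
1 ∈ (S ∩ R)^c since 1 ∉ (S ∩ R)
1 ∉ S and 1 ∈ (S ∩ R)^c, so 1 ∉ S ∩ (S ∩ R)^c
1 ∉ (S ∩ (S ∩ R)^c) and 1 ∉ R, so 1 ∉ (S ∩ (S ∩ R)^c) ∖ R
1 ∉ (Q^c ∪ P) and 1 ∉ ((S ∩ (S ∩ R)^c) ∖ R), so 1 ∉ (Q^c ∪ P) ∩ ((S ∩ (S ∩ R)^c) ∖ R)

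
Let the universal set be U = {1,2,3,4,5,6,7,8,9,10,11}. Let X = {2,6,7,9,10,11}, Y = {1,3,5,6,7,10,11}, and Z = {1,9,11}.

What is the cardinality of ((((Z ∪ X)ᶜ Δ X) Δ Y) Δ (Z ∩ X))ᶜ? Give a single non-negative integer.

Z ∪ X = {1,2,6,7,9,10,11}
(Z ∪ X)ᶜ = {3,4,5,8}
(Z ∪ X)ᶜ Δ X = {2,3,4,5,6,7,8,9,10,11}
((Z ∪ X)ᶜ Δ X) Δ Y = {1,2,4,8,9}
Z ∩ X = {9,11}
(((Z ∪ X)ᶜ Δ X) Δ Y) Δ (Z ∩ X) = {1,2,4,8,11}
((((Z ∪ X)ᶜ Δ X) Δ Y) Δ (Z ∩ X))ᶜ = {3,5,6,7,9,10}
|((((Z ∪ X)ᶜ Δ X) Δ Y) Δ (Z ∩ X))ᶜ| = 6

6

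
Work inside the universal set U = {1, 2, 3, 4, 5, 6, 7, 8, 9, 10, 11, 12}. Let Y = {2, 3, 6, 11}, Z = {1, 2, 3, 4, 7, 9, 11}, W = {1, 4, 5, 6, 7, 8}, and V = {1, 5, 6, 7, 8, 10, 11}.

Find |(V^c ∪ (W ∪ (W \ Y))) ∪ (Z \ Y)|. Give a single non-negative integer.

10

V^c = {2, 3, 4, 9, 12}
W \ Y = {1, 4, 5, 7, 8}
W ∪ (W \ Y) = {1, 4, 5, 6, 7, 8}
V^c ∪ (W ∪ (W \ Y)) = {1, 2, 3, 4, 5, 6, 7, 8, 9, 12}
Z \ Y = {1, 4, 7, 9}
(V^c ∪ (W ∪ (W \ Y))) ∪ (Z \ Y) = {1, 2, 3, 4, 5, 6, 7, 8, 9, 12}
|(V^c ∪ (W ∪ (W \ Y))) ∪ (Z \ Y)| = 10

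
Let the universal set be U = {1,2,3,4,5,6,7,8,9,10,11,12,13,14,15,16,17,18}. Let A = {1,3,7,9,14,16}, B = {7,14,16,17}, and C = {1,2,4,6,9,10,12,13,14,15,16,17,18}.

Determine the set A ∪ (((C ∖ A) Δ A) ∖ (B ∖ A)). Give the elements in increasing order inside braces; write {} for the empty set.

{1,2,3,4,6,7,9,10,12,13,14,15,16,18}

C ∖ A = {2,4,6,10,12,13,15,17,18}
(C ∖ A) Δ A = {1,2,3,4,6,7,9,10,12,13,14,15,16,17,18}
B ∖ A = {17}
((C ∖ A) Δ A) ∖ (B ∖ A) = {1,2,3,4,6,7,9,10,12,13,14,15,16,18}
A ∪ (((C ∖ A) Δ A) ∖ (B ∖ A)) = {1,2,3,4,6,7,9,10,12,13,14,15,16,18}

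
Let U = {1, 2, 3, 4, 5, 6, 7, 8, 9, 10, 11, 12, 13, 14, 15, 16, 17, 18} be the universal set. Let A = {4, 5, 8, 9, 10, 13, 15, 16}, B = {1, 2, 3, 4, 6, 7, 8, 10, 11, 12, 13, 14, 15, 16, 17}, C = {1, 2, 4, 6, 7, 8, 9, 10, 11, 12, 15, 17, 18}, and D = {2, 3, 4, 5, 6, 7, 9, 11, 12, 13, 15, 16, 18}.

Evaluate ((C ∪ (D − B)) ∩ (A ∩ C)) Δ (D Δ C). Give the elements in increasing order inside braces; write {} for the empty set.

D − B = {5, 9, 18}
C ∪ (D − B) = {1, 2, 4, 5, 6, 7, 8, 9, 10, 11, 12, 15, 17, 18}
A ∩ C = {4, 8, 9, 10, 15}
(C ∪ (D − B)) ∩ (A ∩ C) = {4, 8, 9, 10, 15}
D Δ C = {1, 3, 5, 8, 10, 13, 16, 17}
((C ∪ (D − B)) ∩ (A ∩ C)) Δ (D Δ C) = {1, 3, 4, 5, 9, 13, 15, 16, 17}

{1, 3, 4, 5, 9, 13, 15, 16, 17}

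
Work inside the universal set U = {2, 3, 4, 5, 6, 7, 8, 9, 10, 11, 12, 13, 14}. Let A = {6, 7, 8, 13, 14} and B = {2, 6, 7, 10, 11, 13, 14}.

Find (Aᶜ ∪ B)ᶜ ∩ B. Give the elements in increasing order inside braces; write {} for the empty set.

Aᶜ = {2, 3, 4, 5, 9, 10, 11, 12}
Aᶜ ∪ B = {2, 3, 4, 5, 6, 7, 9, 10, 11, 12, 13, 14}
(Aᶜ ∪ B)ᶜ = {8}
(Aᶜ ∪ B)ᶜ ∩ B = {}

{}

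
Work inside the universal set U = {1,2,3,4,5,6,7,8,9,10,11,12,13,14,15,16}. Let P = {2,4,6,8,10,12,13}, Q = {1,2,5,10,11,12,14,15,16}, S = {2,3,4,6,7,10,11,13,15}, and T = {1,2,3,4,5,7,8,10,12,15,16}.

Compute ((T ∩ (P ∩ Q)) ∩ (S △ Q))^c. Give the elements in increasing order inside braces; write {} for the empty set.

{1,2,3,4,5,6,7,8,9,10,11,13,14,15,16}

P ∩ Q = {2,10,12}
T ∩ (P ∩ Q) = {2,10,12}
S △ Q = {1,3,4,5,6,7,12,13,14,16}
(T ∩ (P ∩ Q)) ∩ (S △ Q) = {12}
((T ∩ (P ∩ Q)) ∩ (S △ Q))^c = {1,2,3,4,5,6,7,8,9,10,11,13,14,15,16}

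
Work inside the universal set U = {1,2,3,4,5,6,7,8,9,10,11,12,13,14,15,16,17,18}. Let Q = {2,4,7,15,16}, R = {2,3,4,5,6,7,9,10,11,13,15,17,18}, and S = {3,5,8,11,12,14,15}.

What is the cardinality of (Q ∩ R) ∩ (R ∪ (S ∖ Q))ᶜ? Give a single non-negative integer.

0

Q ∩ R = {2,4,7,15}
S ∖ Q = {3,5,8,11,12,14}
R ∪ (S ∖ Q) = {2,3,4,5,6,7,8,9,10,11,12,13,14,15,17,18}
(R ∪ (S ∖ Q))ᶜ = {1,16}
(Q ∩ R) ∩ (R ∪ (S ∖ Q))ᶜ = {}
|(Q ∩ R) ∩ (R ∪ (S ∖ Q))ᶜ| = 0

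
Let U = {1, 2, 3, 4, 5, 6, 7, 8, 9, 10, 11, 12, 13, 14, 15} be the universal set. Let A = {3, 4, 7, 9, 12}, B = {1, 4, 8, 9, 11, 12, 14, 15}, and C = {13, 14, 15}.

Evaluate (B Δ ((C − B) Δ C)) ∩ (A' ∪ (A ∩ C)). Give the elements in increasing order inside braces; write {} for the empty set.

C − B = {13}
(C − B) Δ C = {14, 15}
B Δ ((C − B) Δ C) = {1, 4, 8, 9, 11, 12}
A' = {1, 2, 5, 6, 8, 10, 11, 13, 14, 15}
A ∩ C = {}
A' ∪ (A ∩ C) = {1, 2, 5, 6, 8, 10, 11, 13, 14, 15}
(B Δ ((C − B) Δ C)) ∩ (A' ∪ (A ∩ C)) = {1, 8, 11}

{1, 8, 11}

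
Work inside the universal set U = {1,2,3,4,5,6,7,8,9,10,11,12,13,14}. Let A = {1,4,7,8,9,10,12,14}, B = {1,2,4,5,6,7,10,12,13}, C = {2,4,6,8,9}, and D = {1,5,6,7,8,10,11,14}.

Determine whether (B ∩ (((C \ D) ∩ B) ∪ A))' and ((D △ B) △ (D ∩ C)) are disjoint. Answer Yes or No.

No

C \ D = {2,4,9}
(C \ D) ∩ B = {2,4}
((C \ D) ∩ B) ∪ A = {1,2,4,7,8,9,10,12,14}
B ∩ (((C \ D) ∩ B) ∪ A) = {1,2,4,7,10,12}
(B ∩ (((C \ D) ∩ B) ∪ A))' = {3,5,6,8,9,11,13,14}
D △ B = {2,4,8,11,12,13,14}
D ∩ C = {6,8}
(D △ B) △ (D ∩ C) = {2,4,6,11,12,13,14}
6 lies in both, so they are not disjoint.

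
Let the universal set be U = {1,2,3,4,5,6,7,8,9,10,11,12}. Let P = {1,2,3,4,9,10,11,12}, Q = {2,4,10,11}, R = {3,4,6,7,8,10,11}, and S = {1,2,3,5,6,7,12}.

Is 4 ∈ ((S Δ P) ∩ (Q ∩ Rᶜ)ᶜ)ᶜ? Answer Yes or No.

4 ∉ S and 4 ∈ P, so 4 ∈ S Δ P
4 ∈ R, so 4 ∉ Rᶜ
4 ∈ Q and 4 ∉ Rᶜ, so 4 ∉ Q ∩ Rᶜ
4 ∈ (Q ∩ Rᶜ)ᶜ since 4 ∉ (Q ∩ Rᶜ)
4 ∈ (S Δ P) and 4 ∈ (Q ∩ Rᶜ)ᶜ, so 4 ∈ (S Δ P) ∩ (Q ∩ Rᶜ)ᶜ
4 ∉ ((S Δ P) ∩ (Q ∩ Rᶜ)ᶜ)ᶜ since 4 ∈ ((S Δ P) ∩ (Q ∩ Rᶜ)ᶜ)

No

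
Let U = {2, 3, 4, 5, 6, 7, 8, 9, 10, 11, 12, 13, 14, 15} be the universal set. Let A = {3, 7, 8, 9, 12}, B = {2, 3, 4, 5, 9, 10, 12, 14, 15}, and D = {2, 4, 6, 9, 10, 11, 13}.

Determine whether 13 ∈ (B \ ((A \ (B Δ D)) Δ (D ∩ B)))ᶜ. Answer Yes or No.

Yes

13 ∉ B and 13 ∈ D, so 13 ∈ B Δ D
13 ∉ A and 13 ∈ (B Δ D), so 13 ∉ A \ (B Δ D)
13 ∈ D and 13 ∉ B, so 13 ∉ D ∩ B
13 ∉ (A \ (B Δ D)) and 13 ∉ (D ∩ B), so 13 ∉ (A \ (B Δ D)) Δ (D ∩ B)
13 ∉ B and 13 ∉ ((A \ (B Δ D)) Δ (D ∩ B)), so 13 ∉ B \ ((A \ (B Δ D)) Δ (D ∩ B))
13 ∈ (B \ ((A \ (B Δ D)) Δ (D ∩ B)))ᶜ since 13 ∉ (B \ ((A \ (B Δ D)) Δ (D ∩ B)))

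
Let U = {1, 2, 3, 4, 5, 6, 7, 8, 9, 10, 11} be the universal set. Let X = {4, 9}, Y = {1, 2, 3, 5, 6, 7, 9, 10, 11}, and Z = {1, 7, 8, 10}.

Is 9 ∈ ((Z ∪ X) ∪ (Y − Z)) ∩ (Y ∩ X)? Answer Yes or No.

9 ∉ Z and 9 ∈ X, so 9 ∈ Z ∪ X
9 ∈ Y and 9 ∉ Z, so 9 ∈ Y − Z
9 ∈ (Z ∪ X) and 9 ∈ (Y − Z), so 9 ∈ (Z ∪ X) ∪ (Y − Z)
9 ∈ Y and 9 ∈ X, so 9 ∈ Y ∩ X
9 ∈ ((Z ∪ X) ∪ (Y − Z)) and 9 ∈ (Y ∩ X), so 9 ∈ ((Z ∪ X) ∪ (Y − Z)) ∩ (Y ∩ X)

Yes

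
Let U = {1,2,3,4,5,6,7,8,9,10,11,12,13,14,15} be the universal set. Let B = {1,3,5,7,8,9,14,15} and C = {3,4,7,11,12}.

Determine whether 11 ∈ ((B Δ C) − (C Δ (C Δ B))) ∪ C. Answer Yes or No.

Yes

11 ∉ B and 11 ∈ C, so 11 ∈ B Δ C
11 ∈ C and 11 ∉ B, so 11 ∈ C Δ B
11 ∈ C and 11 ∈ (C Δ B), so 11 ∉ C Δ (C Δ B)
11 ∈ (B Δ C) and 11 ∉ (C Δ (C Δ B)), so 11 ∈ (B Δ C) − (C Δ (C Δ B))
11 ∈ ((B Δ C) − (C Δ (C Δ B))) and 11 ∈ C, so 11 ∈ ((B Δ C) − (C Δ (C Δ B))) ∪ C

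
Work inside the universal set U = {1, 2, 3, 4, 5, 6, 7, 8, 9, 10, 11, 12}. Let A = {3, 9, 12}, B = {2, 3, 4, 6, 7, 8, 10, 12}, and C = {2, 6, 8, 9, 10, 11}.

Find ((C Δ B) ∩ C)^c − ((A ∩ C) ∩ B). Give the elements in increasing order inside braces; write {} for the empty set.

{1, 2, 3, 4, 5, 6, 7, 8, 10, 12}

C Δ B = {3, 4, 7, 9, 11, 12}
(C Δ B) ∩ C = {9, 11}
((C Δ B) ∩ C)^c = {1, 2, 3, 4, 5, 6, 7, 8, 10, 12}
A ∩ C = {9}
(A ∩ C) ∩ B = {}
((C Δ B) ∩ C)^c − ((A ∩ C) ∩ B) = {1, 2, 3, 4, 5, 6, 7, 8, 10, 12}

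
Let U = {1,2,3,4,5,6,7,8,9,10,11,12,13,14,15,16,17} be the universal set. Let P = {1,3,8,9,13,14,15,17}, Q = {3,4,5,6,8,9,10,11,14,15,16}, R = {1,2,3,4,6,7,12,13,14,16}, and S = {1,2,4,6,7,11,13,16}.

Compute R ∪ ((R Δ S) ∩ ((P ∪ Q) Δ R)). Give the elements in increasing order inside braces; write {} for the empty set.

R Δ S = {3,11,12,14}
P ∪ Q = {1,3,4,5,6,8,9,10,11,13,14,15,16,17}
(P ∪ Q) Δ R = {2,5,7,8,9,10,11,12,15,17}
(R Δ S) ∩ ((P ∪ Q) Δ R) = {11,12}
R ∪ ((R Δ S) ∩ ((P ∪ Q) Δ R)) = {1,2,3,4,6,7,11,12,13,14,16}

{1,2,3,4,6,7,11,12,13,14,16}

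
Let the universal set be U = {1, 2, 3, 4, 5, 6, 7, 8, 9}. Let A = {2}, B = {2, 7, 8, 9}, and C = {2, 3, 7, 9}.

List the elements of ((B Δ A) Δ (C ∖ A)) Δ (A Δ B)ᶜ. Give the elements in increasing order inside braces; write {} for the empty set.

B Δ A = {7, 8, 9}
C ∖ A = {3, 7, 9}
(B Δ A) Δ (C ∖ A) = {3, 8}
A Δ B = {7, 8, 9}
(A Δ B)ᶜ = {1, 2, 3, 4, 5, 6}
((B Δ A) Δ (C ∖ A)) Δ (A Δ B)ᶜ = {1, 2, 4, 5, 6, 8}

{1, 2, 4, 5, 6, 8}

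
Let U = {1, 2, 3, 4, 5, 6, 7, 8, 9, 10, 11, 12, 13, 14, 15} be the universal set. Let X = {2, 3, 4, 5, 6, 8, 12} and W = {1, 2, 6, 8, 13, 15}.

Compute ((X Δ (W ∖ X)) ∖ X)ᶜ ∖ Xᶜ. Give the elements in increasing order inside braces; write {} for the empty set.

{2, 3, 4, 5, 6, 8, 12}

W ∖ X = {1, 13, 15}
X Δ (W ∖ X) = {1, 2, 3, 4, 5, 6, 8, 12, 13, 15}
(X Δ (W ∖ X)) ∖ X = {1, 13, 15}
((X Δ (W ∖ X)) ∖ X)ᶜ = {2, 3, 4, 5, 6, 7, 8, 9, 10, 11, 12, 14}
Xᶜ = {1, 7, 9, 10, 11, 13, 14, 15}
((X Δ (W ∖ X)) ∖ X)ᶜ ∖ Xᶜ = {2, 3, 4, 5, 6, 8, 12}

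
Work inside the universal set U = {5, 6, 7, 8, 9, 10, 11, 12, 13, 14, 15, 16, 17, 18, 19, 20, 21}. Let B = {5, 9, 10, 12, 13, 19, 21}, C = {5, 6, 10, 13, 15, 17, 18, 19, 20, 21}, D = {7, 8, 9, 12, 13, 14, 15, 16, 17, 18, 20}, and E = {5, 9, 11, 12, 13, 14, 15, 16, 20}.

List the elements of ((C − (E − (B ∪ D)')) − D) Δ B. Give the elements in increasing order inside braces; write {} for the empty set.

B ∪ D = {5, 7, 8, 9, 10, 12, 13, 14, 15, 16, 17, 18, 19, 20, 21}
(B ∪ D)' = {6, 11}
E − (B ∪ D)' = {5, 9, 12, 13, 14, 15, 16, 20}
C − (E − (B ∪ D)') = {6, 10, 17, 18, 19, 21}
(C − (E − (B ∪ D)')) − D = {6, 10, 19, 21}
((C − (E − (B ∪ D)')) − D) Δ B = {5, 6, 9, 12, 13}

{5, 6, 9, 12, 13}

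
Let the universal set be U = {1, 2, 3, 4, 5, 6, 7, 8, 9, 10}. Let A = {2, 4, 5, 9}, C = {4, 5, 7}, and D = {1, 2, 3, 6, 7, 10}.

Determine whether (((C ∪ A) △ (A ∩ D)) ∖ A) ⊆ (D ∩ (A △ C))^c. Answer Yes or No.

C ∪ A = {2, 4, 5, 7, 9}
A ∩ D = {2}
(C ∪ A) △ (A ∩ D) = {4, 5, 7, 9}
((C ∪ A) △ (A ∩ D)) ∖ A = {7}
A △ C = {2, 7, 9}
D ∩ (A △ C) = {2, 7}
(D ∩ (A △ C))^c = {1, 3, 4, 5, 6, 8, 9, 10}
7 ∈ ((C ∪ A) △ (A ∩ D)) ∖ A but 7 ∉ (D ∩ (A △ C))^c, so the inclusion fails.

No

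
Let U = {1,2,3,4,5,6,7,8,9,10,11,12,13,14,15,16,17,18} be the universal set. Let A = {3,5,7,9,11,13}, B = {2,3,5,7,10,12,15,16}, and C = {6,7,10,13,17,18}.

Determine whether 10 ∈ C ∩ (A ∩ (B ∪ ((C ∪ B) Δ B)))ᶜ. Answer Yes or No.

10 ∈ C and 10 ∈ B, so 10 ∈ C ∪ B
10 ∈ (C ∪ B) and 10 ∈ B, so 10 ∉ (C ∪ B) Δ B
10 ∈ B and 10 ∉ ((C ∪ B) Δ B), so 10 ∈ B ∪ ((C ∪ B) Δ B)
10 ∉ A and 10 ∈ (B ∪ ((C ∪ B) Δ B)), so 10 ∉ A ∩ (B ∪ ((C ∪ B) Δ B))
10 ∈ (A ∩ (B ∪ ((C ∪ B) Δ B)))ᶜ since 10 ∉ (A ∩ (B ∪ ((C ∪ B) Δ B)))
10 ∈ C and 10 ∈ (A ∩ (B ∪ ((C ∪ B) Δ B)))ᶜ, so 10 ∈ C ∩ (A ∩ (B ∪ ((C ∪ B) Δ B)))ᶜ

Yes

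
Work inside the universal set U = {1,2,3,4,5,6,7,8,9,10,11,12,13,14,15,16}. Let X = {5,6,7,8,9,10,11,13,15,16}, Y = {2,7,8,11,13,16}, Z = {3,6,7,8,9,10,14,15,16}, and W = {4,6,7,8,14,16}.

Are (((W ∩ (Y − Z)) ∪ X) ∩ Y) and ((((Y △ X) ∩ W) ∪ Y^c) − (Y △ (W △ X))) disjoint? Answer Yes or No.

Yes

Y − Z = {2,11,13}
W ∩ (Y − Z) = {}
(W ∩ (Y − Z)) ∪ X = {5,6,7,8,9,10,11,13,15,16}
((W ∩ (Y − Z)) ∪ X) ∩ Y = {7,8,11,13,16}
Y △ X = {2,5,6,9,10,15}
(Y △ X) ∩ W = {6}
Y^c = {1,3,4,5,6,9,10,12,14,15}
((Y △ X) ∩ W) ∪ Y^c = {1,3,4,5,6,9,10,12,14,15}
W △ X = {4,5,9,10,11,13,14,15}
Y △ (W △ X) = {2,4,5,7,8,9,10,14,15,16}
(((Y △ X) ∩ W) ∪ Y^c) − (Y △ (W △ X)) = {1,3,6,12}
{7,8,11,13,16} and {1,3,6,12} share no elements.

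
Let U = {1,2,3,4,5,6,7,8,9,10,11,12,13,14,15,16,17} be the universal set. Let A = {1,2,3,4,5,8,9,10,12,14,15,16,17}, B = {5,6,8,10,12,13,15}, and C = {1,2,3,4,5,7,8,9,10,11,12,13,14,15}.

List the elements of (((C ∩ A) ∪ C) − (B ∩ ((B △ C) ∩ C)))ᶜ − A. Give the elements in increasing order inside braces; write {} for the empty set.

{6}

C ∩ A = {1,2,3,4,5,8,9,10,12,14,15}
(C ∩ A) ∪ C = {1,2,3,4,5,7,8,9,10,11,12,13,14,15}
B △ C = {1,2,3,4,6,7,9,11,14}
(B △ C) ∩ C = {1,2,3,4,7,9,11,14}
B ∩ ((B △ C) ∩ C) = {}
((C ∩ A) ∪ C) − (B ∩ ((B △ C) ∩ C)) = {1,2,3,4,5,7,8,9,10,11,12,13,14,15}
(((C ∩ A) ∪ C) − (B ∩ ((B △ C) ∩ C)))ᶜ = {6,16,17}
(((C ∩ A) ∪ C) − (B ∩ ((B △ C) ∩ C)))ᶜ − A = {6}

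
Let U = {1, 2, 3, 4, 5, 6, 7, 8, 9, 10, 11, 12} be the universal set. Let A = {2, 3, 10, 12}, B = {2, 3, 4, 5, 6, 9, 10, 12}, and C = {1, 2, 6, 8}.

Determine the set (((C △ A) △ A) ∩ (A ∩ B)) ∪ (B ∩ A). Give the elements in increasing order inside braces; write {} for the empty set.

{2, 3, 10, 12}

C △ A = {1, 3, 6, 8, 10, 12}
(C △ A) △ A = {1, 2, 6, 8}
A ∩ B = {2, 3, 10, 12}
((C △ A) △ A) ∩ (A ∩ B) = {2}
B ∩ A = {2, 3, 10, 12}
(((C △ A) △ A) ∩ (A ∩ B)) ∪ (B ∩ A) = {2, 3, 10, 12}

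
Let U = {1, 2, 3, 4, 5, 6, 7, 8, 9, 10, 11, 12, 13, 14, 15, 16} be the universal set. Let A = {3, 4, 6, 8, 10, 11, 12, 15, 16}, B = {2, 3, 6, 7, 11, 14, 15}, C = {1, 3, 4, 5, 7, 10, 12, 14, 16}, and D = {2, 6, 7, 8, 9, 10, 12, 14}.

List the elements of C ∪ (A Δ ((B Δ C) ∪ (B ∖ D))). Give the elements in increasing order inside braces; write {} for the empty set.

B Δ C = {1, 2, 4, 5, 6, 10, 11, 12, 15, 16}
B ∖ D = {3, 11, 15}
(B Δ C) ∪ (B ∖ D) = {1, 2, 3, 4, 5, 6, 10, 11, 12, 15, 16}
A Δ ((B Δ C) ∪ (B ∖ D)) = {1, 2, 5, 8}
C ∪ (A Δ ((B Δ C) ∪ (B ∖ D))) = {1, 2, 3, 4, 5, 7, 8, 10, 12, 14, 16}

{1, 2, 3, 4, 5, 7, 8, 10, 12, 14, 16}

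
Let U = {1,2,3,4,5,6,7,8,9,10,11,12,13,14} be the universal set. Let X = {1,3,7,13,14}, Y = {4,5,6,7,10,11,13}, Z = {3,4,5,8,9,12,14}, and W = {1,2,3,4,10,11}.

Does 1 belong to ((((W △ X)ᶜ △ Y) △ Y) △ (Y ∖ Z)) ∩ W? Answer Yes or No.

1 ∈ W and 1 ∈ X, so 1 ∉ W △ X
1 ∈ (W △ X)ᶜ since 1 ∉ (W △ X)
1 ∈ (W △ X)ᶜ and 1 ∉ Y, so 1 ∈ (W △ X)ᶜ △ Y
1 ∈ ((W △ X)ᶜ △ Y) and 1 ∉ Y, so 1 ∈ ((W △ X)ᶜ △ Y) △ Y
1 ∉ Y and 1 ∉ Z, so 1 ∉ Y ∖ Z
1 ∈ (((W △ X)ᶜ △ Y) △ Y) and 1 ∉ (Y ∖ Z), so 1 ∈ (((W △ X)ᶜ △ Y) △ Y) △ (Y ∖ Z)
1 ∈ ((((W △ X)ᶜ △ Y) △ Y) △ (Y ∖ Z)) and 1 ∈ W, so 1 ∈ ((((W △ X)ᶜ △ Y) △ Y) △ (Y ∖ Z)) ∩ W

Yes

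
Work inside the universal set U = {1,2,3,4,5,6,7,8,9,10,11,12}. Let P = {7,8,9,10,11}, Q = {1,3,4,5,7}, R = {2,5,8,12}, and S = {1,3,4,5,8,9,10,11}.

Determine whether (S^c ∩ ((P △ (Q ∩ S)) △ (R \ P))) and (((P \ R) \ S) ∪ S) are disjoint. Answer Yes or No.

No

S^c = {2,6,7,12}
Q ∩ S = {1,3,4,5}
P △ (Q ∩ S) = {1,3,4,5,7,8,9,10,11}
R \ P = {2,5,12}
(P △ (Q ∩ S)) △ (R \ P) = {1,2,3,4,7,8,9,10,11,12}
S^c ∩ ((P △ (Q ∩ S)) △ (R \ P)) = {2,7,12}
P \ R = {7,9,10,11}
(P \ R) \ S = {7}
((P \ R) \ S) ∪ S = {1,3,4,5,7,8,9,10,11}
7 lies in both, so they are not disjoint.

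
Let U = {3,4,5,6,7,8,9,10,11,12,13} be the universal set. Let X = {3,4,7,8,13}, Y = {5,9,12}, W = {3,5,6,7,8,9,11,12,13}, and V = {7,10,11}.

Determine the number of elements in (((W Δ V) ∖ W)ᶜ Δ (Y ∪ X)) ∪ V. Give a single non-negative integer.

4

W Δ V = {3,5,6,8,9,10,12,13}
(W Δ V) ∖ W = {10}
((W Δ V) ∖ W)ᶜ = {3,4,5,6,7,8,9,11,12,13}
Y ∪ X = {3,4,5,7,8,9,12,13}
((W Δ V) ∖ W)ᶜ Δ (Y ∪ X) = {6,11}
(((W Δ V) ∖ W)ᶜ Δ (Y ∪ X)) ∪ V = {6,7,10,11}
|(((W Δ V) ∖ W)ᶜ Δ (Y ∪ X)) ∪ V| = 4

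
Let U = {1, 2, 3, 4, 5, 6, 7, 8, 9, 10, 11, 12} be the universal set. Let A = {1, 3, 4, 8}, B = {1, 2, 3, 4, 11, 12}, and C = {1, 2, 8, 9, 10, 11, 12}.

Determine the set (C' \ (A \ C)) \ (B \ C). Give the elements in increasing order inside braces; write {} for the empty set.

C' = {3, 4, 5, 6, 7}
A \ C = {3, 4}
C' \ (A \ C) = {5, 6, 7}
B \ C = {3, 4}
(C' \ (A \ C)) \ (B \ C) = {5, 6, 7}

{5, 6, 7}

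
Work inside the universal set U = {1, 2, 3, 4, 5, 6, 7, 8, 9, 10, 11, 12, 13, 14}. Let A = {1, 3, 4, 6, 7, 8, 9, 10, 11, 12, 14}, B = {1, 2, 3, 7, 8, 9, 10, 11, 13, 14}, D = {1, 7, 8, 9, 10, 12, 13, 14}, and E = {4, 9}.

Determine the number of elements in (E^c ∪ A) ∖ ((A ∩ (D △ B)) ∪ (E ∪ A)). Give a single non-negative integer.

3

E^c = {1, 2, 3, 5, 6, 7, 8, 10, 11, 12, 13, 14}
E^c ∪ A = {1, 2, 3, 4, 5, 6, 7, 8, 9, 10, 11, 12, 13, 14}
D △ B = {2, 3, 11, 12}
A ∩ (D △ B) = {3, 11, 12}
E ∪ A = {1, 3, 4, 6, 7, 8, 9, 10, 11, 12, 14}
(A ∩ (D △ B)) ∪ (E ∪ A) = {1, 3, 4, 6, 7, 8, 9, 10, 11, 12, 14}
(E^c ∪ A) ∖ ((A ∩ (D △ B)) ∪ (E ∪ A)) = {2, 5, 13}
|(E^c ∪ A) ∖ ((A ∩ (D △ B)) ∪ (E ∪ A))| = 3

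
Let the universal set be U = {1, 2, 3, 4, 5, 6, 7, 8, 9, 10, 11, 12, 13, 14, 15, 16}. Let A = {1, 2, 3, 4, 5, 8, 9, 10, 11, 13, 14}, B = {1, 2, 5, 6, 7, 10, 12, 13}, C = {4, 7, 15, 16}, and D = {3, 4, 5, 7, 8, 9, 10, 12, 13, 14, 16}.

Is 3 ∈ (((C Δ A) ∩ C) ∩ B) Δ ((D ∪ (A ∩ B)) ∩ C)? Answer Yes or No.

No

3 ∉ C and 3 ∈ A, so 3 ∈ C Δ A
3 ∈ (C Δ A) and 3 ∉ C, so 3 ∉ (C Δ A) ∩ C
3 ∉ ((C Δ A) ∩ C) and 3 ∉ B, so 3 ∉ ((C Δ A) ∩ C) ∩ B
3 ∈ A and 3 ∉ B, so 3 ∉ A ∩ B
3 ∈ D and 3 ∉ (A ∩ B), so 3 ∈ D ∪ (A ∩ B)
3 ∈ (D ∪ (A ∩ B)) and 3 ∉ C, so 3 ∉ (D ∪ (A ∩ B)) ∩ C
3 ∉ (((C Δ A) ∩ C) ∩ B) and 3 ∉ ((D ∪ (A ∩ B)) ∩ C), so 3 ∉ (((C Δ A) ∩ C) ∩ B) Δ ((D ∪ (A ∩ B)) ∩ C)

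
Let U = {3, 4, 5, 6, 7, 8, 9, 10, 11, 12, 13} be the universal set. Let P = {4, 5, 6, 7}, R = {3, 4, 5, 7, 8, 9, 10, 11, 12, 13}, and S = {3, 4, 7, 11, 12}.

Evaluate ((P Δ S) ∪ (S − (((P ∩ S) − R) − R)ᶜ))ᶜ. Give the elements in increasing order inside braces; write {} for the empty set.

{4, 7, 8, 9, 10, 13}

P Δ S = {3, 5, 6, 11, 12}
P ∩ S = {4, 7}
(P ∩ S) − R = {}
((P ∩ S) − R) − R = {}
(((P ∩ S) − R) − R)ᶜ = {3, 4, 5, 6, 7, 8, 9, 10, 11, 12, 13}
S − (((P ∩ S) − R) − R)ᶜ = {}
(P Δ S) ∪ (S − (((P ∩ S) − R) − R)ᶜ) = {3, 5, 6, 11, 12}
((P Δ S) ∪ (S − (((P ∩ S) − R) − R)ᶜ))ᶜ = {4, 7, 8, 9, 10, 13}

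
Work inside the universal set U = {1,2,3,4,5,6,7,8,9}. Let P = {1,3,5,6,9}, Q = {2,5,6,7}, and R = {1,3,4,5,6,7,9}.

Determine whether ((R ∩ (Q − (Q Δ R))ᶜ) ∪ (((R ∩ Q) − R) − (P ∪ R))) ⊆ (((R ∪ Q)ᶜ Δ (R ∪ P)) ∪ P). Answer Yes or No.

Yes

Q Δ R = {1,2,3,4,9}
Q − (Q Δ R) = {5,6,7}
(Q − (Q Δ R))ᶜ = {1,2,3,4,8,9}
R ∩ (Q − (Q Δ R))ᶜ = {1,3,4,9}
R ∩ Q = {5,6,7}
(R ∩ Q) − R = {}
P ∪ R = {1,3,4,5,6,7,9}
((R ∩ Q) − R) − (P ∪ R) = {}
(R ∩ (Q − (Q Δ R))ᶜ) ∪ (((R ∩ Q) − R) − (P ∪ R)) = {1,3,4,9}
R ∪ Q = {1,2,3,4,5,6,7,9}
(R ∪ Q)ᶜ = {8}
R ∪ P = {1,3,4,5,6,7,9}
(R ∪ Q)ᶜ Δ (R ∪ P) = {1,3,4,5,6,7,8,9}
((R ∪ Q)ᶜ Δ (R ∪ P)) ∪ P = {1,3,4,5,6,7,8,9}
Every element of {1,3,4,9} is in {1,3,4,5,6,7,8,9}, so (R ∩ (Q − (Q Δ R))ᶜ) ∪ (((R ∩ Q) − R) − (P ∪ R)) ⊆ ((R ∪ Q)ᶜ Δ (R ∪ P)) ∪ P.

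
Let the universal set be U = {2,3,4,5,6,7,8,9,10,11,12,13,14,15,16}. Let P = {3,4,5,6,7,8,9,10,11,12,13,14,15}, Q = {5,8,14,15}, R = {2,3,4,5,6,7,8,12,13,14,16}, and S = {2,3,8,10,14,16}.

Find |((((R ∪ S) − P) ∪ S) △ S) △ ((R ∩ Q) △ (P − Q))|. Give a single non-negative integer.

R ∪ S = {2,3,4,5,6,7,8,10,12,13,14,16}
(R ∪ S) − P = {2,16}
((R ∪ S) − P) ∪ S = {2,3,8,10,14,16}
(((R ∪ S) − P) ∪ S) △ S = {}
R ∩ Q = {5,8,14}
P − Q = {3,4,6,7,9,10,11,12,13}
(R ∩ Q) △ (P − Q) = {3,4,5,6,7,8,9,10,11,12,13,14}
((((R ∪ S) − P) ∪ S) △ S) △ ((R ∩ Q) △ (P − Q)) = {3,4,5,6,7,8,9,10,11,12,13,14}
|((((R ∪ S) − P) ∪ S) △ S) △ ((R ∩ Q) △ (P − Q))| = 12

12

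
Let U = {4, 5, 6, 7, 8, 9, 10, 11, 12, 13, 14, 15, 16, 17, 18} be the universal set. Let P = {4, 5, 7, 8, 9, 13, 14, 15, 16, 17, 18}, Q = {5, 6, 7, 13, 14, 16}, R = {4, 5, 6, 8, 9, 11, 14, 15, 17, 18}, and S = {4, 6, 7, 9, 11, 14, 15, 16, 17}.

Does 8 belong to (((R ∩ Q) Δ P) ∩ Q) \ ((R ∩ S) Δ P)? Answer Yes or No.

8 ∈ R and 8 ∉ Q, so 8 ∉ R ∩ Q
8 ∉ (R ∩ Q) and 8 ∈ P, so 8 ∈ (R ∩ Q) Δ P
8 ∈ ((R ∩ Q) Δ P) and 8 ∉ Q, so 8 ∉ ((R ∩ Q) Δ P) ∩ Q
8 ∈ R and 8 ∉ S, so 8 ∉ R ∩ S
8 ∉ (R ∩ S) and 8 ∈ P, so 8 ∈ (R ∩ S) Δ P
8 ∉ (((R ∩ Q) Δ P) ∩ Q) and 8 ∈ ((R ∩ S) Δ P), so 8 ∉ (((R ∩ Q) Δ P) ∩ Q) \ ((R ∩ S) Δ P)

No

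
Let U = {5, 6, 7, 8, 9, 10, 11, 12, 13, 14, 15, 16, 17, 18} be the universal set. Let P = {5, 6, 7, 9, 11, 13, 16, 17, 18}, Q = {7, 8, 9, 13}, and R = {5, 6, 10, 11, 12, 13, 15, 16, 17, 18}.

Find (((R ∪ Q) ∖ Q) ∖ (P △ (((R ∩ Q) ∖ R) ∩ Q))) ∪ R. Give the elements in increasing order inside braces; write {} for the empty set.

{5, 6, 10, 11, 12, 13, 15, 16, 17, 18}

R ∪ Q = {5, 6, 7, 8, 9, 10, 11, 12, 13, 15, 16, 17, 18}
(R ∪ Q) ∖ Q = {5, 6, 10, 11, 12, 15, 16, 17, 18}
R ∩ Q = {13}
(R ∩ Q) ∖ R = {}
((R ∩ Q) ∖ R) ∩ Q = {}
P △ (((R ∩ Q) ∖ R) ∩ Q) = {5, 6, 7, 9, 11, 13, 16, 17, 18}
((R ∪ Q) ∖ Q) ∖ (P △ (((R ∩ Q) ∖ R) ∩ Q)) = {10, 12, 15}
(((R ∪ Q) ∖ Q) ∖ (P △ (((R ∩ Q) ∖ R) ∩ Q))) ∪ R = {5, 6, 10, 11, 12, 13, 15, 16, 17, 18}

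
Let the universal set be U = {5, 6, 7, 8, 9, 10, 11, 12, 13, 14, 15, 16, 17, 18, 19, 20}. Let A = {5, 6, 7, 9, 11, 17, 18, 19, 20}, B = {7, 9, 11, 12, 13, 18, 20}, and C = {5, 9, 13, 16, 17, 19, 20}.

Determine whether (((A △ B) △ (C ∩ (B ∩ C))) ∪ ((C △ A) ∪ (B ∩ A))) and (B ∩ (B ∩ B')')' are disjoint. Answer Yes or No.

No

A △ B = {5, 6, 12, 13, 17, 19}
B ∩ C = {9, 13, 20}
C ∩ (B ∩ C) = {9, 13, 20}
(A △ B) △ (C ∩ (B ∩ C)) = {5, 6, 9, 12, 17, 19, 20}
C △ A = {6, 7, 11, 13, 16, 18}
B ∩ A = {7, 9, 11, 18, 20}
(C △ A) ∪ (B ∩ A) = {6, 7, 9, 11, 13, 16, 18, 20}
((A △ B) △ (C ∩ (B ∩ C))) ∪ ((C △ A) ∪ (B ∩ A)) = {5, 6, 7, 9, 11, 12, 13, 16, 17, 18, 19, 20}
B' = {5, 6, 8, 10, 14, 15, 16, 17, 19}
B ∩ B' = {}
(B ∩ B')' = {5, 6, 7, 8, 9, 10, 11, 12, 13, 14, 15, 16, 17, 18, 19, 20}
B ∩ (B ∩ B')' = {7, 9, 11, 12, 13, 18, 20}
(B ∩ (B ∩ B')')' = {5, 6, 8, 10, 14, 15, 16, 17, 19}
5 lies in both, so they are not disjoint.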